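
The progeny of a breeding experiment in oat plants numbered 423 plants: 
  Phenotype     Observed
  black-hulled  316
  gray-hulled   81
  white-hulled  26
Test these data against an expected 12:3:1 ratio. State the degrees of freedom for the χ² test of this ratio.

2

A goodness-of-fit test with 3 phenotype classes has df = 3 − 1 = 2.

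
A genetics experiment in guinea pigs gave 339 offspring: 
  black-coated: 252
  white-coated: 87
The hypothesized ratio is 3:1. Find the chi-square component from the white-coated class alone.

0.060

The 3:1 ratio has 4 parts, so with N = 339 the expected counts are:
  black-coated: 339 × 3/4 = 254.25
  white-coated: 339 × 1/4 = 84.75
Contribution of white-coated: (87 − 84.75)² / 84.75 = 0.0597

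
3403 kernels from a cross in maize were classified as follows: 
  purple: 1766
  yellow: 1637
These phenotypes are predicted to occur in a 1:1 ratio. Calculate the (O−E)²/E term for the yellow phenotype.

Total ratio parts = 2. Expected numbers out of 3403:
  purple: 3403 × 1/2 = 1701.5
  yellow: 3403 × 1/2 = 1701.5
Contribution of yellow: (1637 − 1701.5)² / 1701.5 = 2.4450

2.445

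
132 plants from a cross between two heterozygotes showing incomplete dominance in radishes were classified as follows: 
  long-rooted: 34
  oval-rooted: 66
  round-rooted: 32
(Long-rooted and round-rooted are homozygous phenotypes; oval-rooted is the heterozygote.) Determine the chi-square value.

0.061

With incomplete dominance, a heterozygote × heterozygote cross gives a 1:2:1 phenotypic ratio.
Expected counts for N = 132 under a 1:2:1 ratio (total parts = 4):
  long-rooted: 132 × 1/4 = 33
  oval-rooted: 132 × 2/4 = 66
  round-rooted: 132 × 1/4 = 33
χ² = Σ (O − E)² / E
  long-rooted: (34 − 33)² / 33 = 0.0303
  oval-rooted: (66 − 66)² / 66 = 0.0000
  round-rooted: (32 − 33)² / 33 = 0.0303
χ² = 0.0303 + 0.0000 + 0.0303 = 0.0606 ≈ 0.061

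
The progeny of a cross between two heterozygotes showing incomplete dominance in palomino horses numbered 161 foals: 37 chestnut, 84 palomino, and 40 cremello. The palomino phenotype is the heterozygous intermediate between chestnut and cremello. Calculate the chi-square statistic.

0.416

With incomplete dominance, a heterozygote × heterozygote cross gives a 1:2:1 phenotypic ratio.
The 1:2:1 ratio has 4 parts, so with N = 161 the expected counts are:
  chestnut: 161 × 1/4 = 40.25
  palomino: 161 × 2/4 = 80.5
  cremello: 161 × 1/4 = 40.25
χ² = Σ (O − E)² / E
  chestnut: (37 − 40.25)² / 40.25 = 0.2624
  palomino: (84 − 80.5)² / 80.5 = 0.1522
  cremello: (40 − 40.25)² / 40.25 = 0.0016
χ² = 0.2624 + 0.1522 + 0.0016 = 0.4162 ≈ 0.416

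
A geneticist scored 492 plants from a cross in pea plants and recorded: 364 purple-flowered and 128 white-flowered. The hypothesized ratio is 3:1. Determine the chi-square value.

Expected counts for N = 492 under a 3:1 ratio (total parts = 4):
  purple-flowered: 492 × 3/4 = 369
  white-flowered: 492 × 1/4 = 123
χ² = Σ (O − E)² / E
  purple-flowered: (364 − 369)² / 369 = 0.0678
  white-flowered: (128 − 123)² / 123 = 0.2033
χ² = 0.0678 + 0.2033 = 0.2711 ≈ 0.271

0.271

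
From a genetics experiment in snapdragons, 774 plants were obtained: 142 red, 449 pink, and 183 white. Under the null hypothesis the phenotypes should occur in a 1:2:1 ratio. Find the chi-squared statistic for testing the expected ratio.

24.209

The 1:2:1 ratio has 4 parts, so with N = 774 the expected counts are:
  red: 774 × 1/4 = 193.5
  pink: 774 × 2/4 = 387
  white: 774 × 1/4 = 193.5
χ² = Σ (O − E)² / E
  red: (142 − 193.5)² / 193.5 = 13.7067
  pink: (449 − 387)² / 387 = 9.9328
  white: (183 − 193.5)² / 193.5 = 0.5698
χ² = 13.7067 + 9.9328 + 0.5698 = 24.2093 ≈ 24.209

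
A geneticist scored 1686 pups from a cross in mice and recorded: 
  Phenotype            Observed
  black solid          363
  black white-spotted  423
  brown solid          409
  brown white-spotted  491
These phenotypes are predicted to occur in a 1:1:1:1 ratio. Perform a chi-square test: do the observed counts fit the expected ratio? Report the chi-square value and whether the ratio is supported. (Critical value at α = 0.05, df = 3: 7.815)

19.955; not consistent

Expected counts for N = 1686 under a 1:1:1:1 ratio (total parts = 4):
  black solid: 1686 × 1/4 = 421.5
  black white-spotted: 1686 × 1/4 = 421.5
  brown solid: 1686 × 1/4 = 421.5
  brown white-spotted: 1686 × 1/4 = 421.5
χ² = Σ (O − E)² / E
  black solid: (363 − 421.5)² / 421.5 = 8.1192
  black white-spotted: (423 − 421.5)² / 421.5 = 0.0053
  brown solid: (409 − 421.5)² / 421.5 = 0.3707
  brown white-spotted: (491 − 421.5)² / 421.5 = 11.4597
χ² = 8.1192 + 0.0053 + 0.3707 + 11.4597 = 19.9549 ≈ 19.955
Degrees of freedom = 4 − 1 = 3; critical value at α = 0.05 is 7.815.
Since 19.955 > 7.815, we reject the null hypothesis — the data do not fit the 1:1:1:1 ratio.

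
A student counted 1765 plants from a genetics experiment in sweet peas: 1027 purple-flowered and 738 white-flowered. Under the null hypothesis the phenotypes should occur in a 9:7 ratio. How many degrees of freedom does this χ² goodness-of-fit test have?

A goodness-of-fit test with 2 phenotype classes has df = 2 − 1 = 1.

1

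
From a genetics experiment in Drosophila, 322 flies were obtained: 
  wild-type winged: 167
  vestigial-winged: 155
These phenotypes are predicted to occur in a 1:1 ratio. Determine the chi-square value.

Expected counts for N = 322 under a 1:1 ratio (total parts = 2):
  wild-type winged: 322 × 1/2 = 161
  vestigial-winged: 322 × 1/2 = 161
χ² = Σ (O − E)² / E
  wild-type winged: (167 − 161)² / 161 = 0.2236
  vestigial-winged: (155 − 161)² / 161 = 0.2236
χ² = 0.2236 + 0.2236 = 0.4472 ≈ 0.447

0.447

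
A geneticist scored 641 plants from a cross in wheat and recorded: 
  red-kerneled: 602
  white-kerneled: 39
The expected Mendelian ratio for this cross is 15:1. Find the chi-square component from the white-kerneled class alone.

Total ratio parts = 16. Expected numbers out of 641:
  red-kerneled: 641 × 15/16 = 600.9375
  white-kerneled: 641 × 1/16 = 40.0625
Contribution of white-kerneled: (39 − 40.0625)² / 40.0625 = 0.0282

0.028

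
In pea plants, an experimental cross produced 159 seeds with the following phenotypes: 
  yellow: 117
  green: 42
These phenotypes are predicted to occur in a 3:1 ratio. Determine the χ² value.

Under the 3:1 hypothesis (Σ ratio = 4, N = 159):
  yellow: 159 × 3/4 = 119.25
  green: 159 × 1/4 = 39.75
χ² = Σ (O − E)² / E
  yellow: (117 − 119.25)² / 119.25 = 0.0425
  green: (42 − 39.75)² / 39.75 = 0.1274
χ² = 0.0425 + 0.1274 = 0.1699 ≈ 0.170

0.170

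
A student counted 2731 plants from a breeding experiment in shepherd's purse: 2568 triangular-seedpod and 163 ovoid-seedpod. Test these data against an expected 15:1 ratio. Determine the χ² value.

0.369

Total ratio parts = 16. Expected numbers out of 2731:
  triangular-seedpod: 2731 × 15/16 = 2560.3125
  ovoid-seedpod: 2731 × 1/16 = 170.6875
χ² = Σ (O − E)² / E
  triangular-seedpod: (2568 − 2560.3125)² / 2560.3125 = 0.0231
  ovoid-seedpod: (163 − 170.6875)² / 170.6875 = 0.3462
χ² = 0.0231 + 0.3462 = 0.3693 ≈ 0.369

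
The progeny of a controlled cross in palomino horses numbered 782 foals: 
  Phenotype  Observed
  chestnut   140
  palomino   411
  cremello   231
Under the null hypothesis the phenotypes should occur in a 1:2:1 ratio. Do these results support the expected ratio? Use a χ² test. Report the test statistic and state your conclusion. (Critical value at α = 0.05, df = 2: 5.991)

Under the 1:2:1 hypothesis (Σ ratio = 4, N = 782):
  chestnut: 782 × 1/4 = 195.5
  palomino: 782 × 2/4 = 391
  cremello: 782 × 1/4 = 195.5
χ² = Σ (O − E)² / E
  chestnut: (140 − 195.5)² / 195.5 = 15.7558
  palomino: (411 − 391)² / 391 = 1.0230
  cremello: (231 − 195.5)² / 195.5 = 6.4463
χ² = 15.7558 + 1.0230 + 6.4463 = 23.2251 ≈ 23.225
Degrees of freedom = 3 − 1 = 2; critical value at α = 0.05 is 5.991.
Since 23.225 > 5.991, we reject the null hypothesis — the data do not fit the 1:2:1 ratio.

23.225; not consistent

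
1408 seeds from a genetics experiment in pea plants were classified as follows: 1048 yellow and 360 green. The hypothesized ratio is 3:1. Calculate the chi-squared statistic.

Total ratio parts = 4. Expected numbers out of 1408:
  yellow: 1408 × 3/4 = 1056
  green: 1408 × 1/4 = 352
χ² = Σ (O − E)² / E
  yellow: (1048 − 1056)² / 1056 = 0.0606
  green: (360 − 352)² / 352 = 0.1818
χ² = 0.0606 + 0.1818 = 0.2424 ≈ 0.242

0.242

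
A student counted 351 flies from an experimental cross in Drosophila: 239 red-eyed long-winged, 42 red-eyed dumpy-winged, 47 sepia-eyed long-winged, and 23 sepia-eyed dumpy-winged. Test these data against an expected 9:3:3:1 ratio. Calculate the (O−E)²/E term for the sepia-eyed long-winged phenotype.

The 9:3:3:1 ratio has 16 parts, so with N = 351 the expected counts are:
  red-eyed long-winged: 351 × 9/16 = 197.4375
  red-eyed dumpy-winged: 351 × 3/16 = 65.8125
  sepia-eyed long-winged: 351 × 3/16 = 65.8125
  sepia-eyed dumpy-winged: 351 × 1/16 = 21.9375
Contribution of sepia-eyed long-winged: (47 − 65.8125)² / 65.8125 = 5.3776

5.378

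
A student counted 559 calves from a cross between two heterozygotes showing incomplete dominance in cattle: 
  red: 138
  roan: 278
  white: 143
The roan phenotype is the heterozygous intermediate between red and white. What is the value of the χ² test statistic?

With incomplete dominance, a heterozygote × heterozygote cross gives a 1:2:1 phenotypic ratio.
The 1:2:1 ratio has 4 parts, so with N = 559 the expected counts are:
  red: 559 × 1/4 = 139.75
  roan: 559 × 2/4 = 279.5
  white: 559 × 1/4 = 139.75
χ² = Σ (O − E)² / E
  red: (138 − 139.75)² / 139.75 = 0.0219
  roan: (278 − 279.5)² / 279.5 = 0.0081
  white: (143 − 139.75)² / 139.75 = 0.0756
χ² = 0.0219 + 0.0081 + 0.0756 = 0.1056 ≈ 0.106

0.106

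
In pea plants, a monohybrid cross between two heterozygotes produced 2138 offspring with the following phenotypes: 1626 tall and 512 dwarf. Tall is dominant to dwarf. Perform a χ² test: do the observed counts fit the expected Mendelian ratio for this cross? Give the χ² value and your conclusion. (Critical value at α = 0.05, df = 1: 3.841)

1.263; consistent

For a monohybrid cross between heterozygotes with complete dominance, the expected phenotypic ratio is 3:1.
Under the 3:1 hypothesis (Σ ratio = 4, N = 2138):
  tall: 2138 × 3/4 = 1603.5
  dwarf: 2138 × 1/4 = 534.5
χ² = Σ (O − E)² / E
  tall: (1626 − 1603.5)² / 1603.5 = 0.3157
  dwarf: (512 − 534.5)² / 534.5 = 0.9471
χ² = 0.3157 + 0.9471 = 1.2628 ≈ 1.263
Degrees of freedom = 2 − 1 = 1; critical value at α = 0.05 is 3.841.
Since 1.263 < 3.841, we fail to reject the null hypothesis — the data are consistent with the 3:1 ratio.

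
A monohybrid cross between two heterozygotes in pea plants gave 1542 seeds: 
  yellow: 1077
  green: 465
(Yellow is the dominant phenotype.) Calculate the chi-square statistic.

21.860

For a monohybrid cross between heterozygotes with complete dominance, the expected phenotypic ratio is 3:1.
Expected counts for N = 1542 under a 3:1 ratio (total parts = 4):
  yellow: 1542 × 3/4 = 1156.5
  green: 1542 × 1/4 = 385.5
χ² = Σ (O − E)² / E
  yellow: (1077 − 1156.5)² / 1156.5 = 5.4650
  green: (465 − 385.5)² / 385.5 = 16.3949
χ² = 5.4650 + 16.3949 = 21.8599 ≈ 21.860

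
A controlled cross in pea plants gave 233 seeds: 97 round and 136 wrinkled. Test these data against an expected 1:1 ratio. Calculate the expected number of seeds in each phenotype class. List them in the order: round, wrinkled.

116.5, 116.5

Expected counts for N = 233 under a 1:1 ratio (total parts = 2):
  round: 233 × 1/2 = 116.5
  wrinkled: 233 × 1/2 = 116.5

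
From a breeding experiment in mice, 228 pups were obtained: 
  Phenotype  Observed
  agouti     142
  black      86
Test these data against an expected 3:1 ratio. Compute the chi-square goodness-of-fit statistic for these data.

19.673

Total ratio parts = 4. Expected numbers out of 228:
  agouti: 228 × 3/4 = 171
  black: 228 × 1/4 = 57
χ² = Σ (O − E)² / E
  agouti: (142 − 171)² / 171 = 4.9181
  black: (86 − 57)² / 57 = 14.7544
χ² = 4.9181 + 14.7544 = 19.6725 ≈ 19.673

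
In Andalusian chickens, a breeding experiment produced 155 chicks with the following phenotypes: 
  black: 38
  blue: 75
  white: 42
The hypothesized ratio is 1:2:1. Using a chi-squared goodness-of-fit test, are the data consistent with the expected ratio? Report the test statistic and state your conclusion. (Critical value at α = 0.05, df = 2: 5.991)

Expected counts for N = 155 under a 1:2:1 ratio (total parts = 4):
  black: 155 × 1/4 = 38.75
  blue: 155 × 2/4 = 77.5
  white: 155 × 1/4 = 38.75
χ² = Σ (O − E)² / E
  black: (38 − 38.75)² / 38.75 = 0.0145
  blue: (75 − 77.5)² / 77.5 = 0.0806
  white: (42 − 38.75)² / 38.75 = 0.2726
χ² = 0.0145 + 0.0806 + 0.2726 = 0.3677 ≈ 0.368
Degrees of freedom = 3 − 1 = 2; critical value at α = 0.05 is 5.991.
Since 0.368 < 5.991, we fail to reject the null hypothesis — the data are consistent with the 1:2:1 ratio.

0.368; consistent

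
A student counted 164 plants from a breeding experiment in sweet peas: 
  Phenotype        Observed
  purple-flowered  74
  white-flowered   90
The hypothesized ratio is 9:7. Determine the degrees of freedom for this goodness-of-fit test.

A goodness-of-fit test with 2 phenotype classes has df = 2 − 1 = 1.

1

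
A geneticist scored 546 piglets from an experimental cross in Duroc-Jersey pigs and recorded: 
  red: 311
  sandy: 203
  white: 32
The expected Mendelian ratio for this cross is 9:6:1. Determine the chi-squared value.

0.196

Expected counts for N = 546 under a 9:6:1 ratio (total parts = 16):
  red: 546 × 9/16 = 307.125
  sandy: 546 × 6/16 = 204.75
  white: 546 × 1/16 = 34.125
χ² = Σ (O − E)² / E
  red: (311 − 307.125)² / 307.125 = 0.0489
  sandy: (203 − 204.75)² / 204.75 = 0.0150
  white: (32 − 34.125)² / 34.125 = 0.1323
χ² = 0.0489 + 0.0150 + 0.1323 = 0.1962 ≈ 0.196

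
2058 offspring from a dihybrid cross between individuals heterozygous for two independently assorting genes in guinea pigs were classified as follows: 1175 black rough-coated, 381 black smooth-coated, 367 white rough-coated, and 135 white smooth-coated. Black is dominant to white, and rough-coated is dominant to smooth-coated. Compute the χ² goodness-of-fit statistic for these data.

A dihybrid F₂ with independent assortment and complete dominance at both loci gives a 9:3:3:1 phenotypic ratio.
Total ratio parts = 16. Expected numbers out of 2058:
  black rough-coated: 2058 × 9/16 = 1157.625
  black smooth-coated: 2058 × 3/16 = 385.875
  white rough-coated: 2058 × 3/16 = 385.875
  white smooth-coated: 2058 × 1/16 = 128.625
χ² = Σ (O − E)² / E
  black rough-coated: (1175 − 1157.625)² / 1157.625 = 0.2608
  black smooth-coated: (381 − 385.875)² / 385.875 = 0.0616
  white rough-coated: (367 − 385.875)² / 385.875 = 0.9233
  white smooth-coated: (135 − 128.625)² / 128.625 = 0.3160
χ² = 0.2608 + 0.0616 + 0.9233 + 0.3160 = 1.5617 ≈ 1.562

1.562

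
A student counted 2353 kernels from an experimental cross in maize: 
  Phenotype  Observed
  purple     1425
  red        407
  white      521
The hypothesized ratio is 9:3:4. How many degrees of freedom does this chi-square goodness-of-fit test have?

A goodness-of-fit test with 3 phenotype classes has df = 3 − 1 = 2.

2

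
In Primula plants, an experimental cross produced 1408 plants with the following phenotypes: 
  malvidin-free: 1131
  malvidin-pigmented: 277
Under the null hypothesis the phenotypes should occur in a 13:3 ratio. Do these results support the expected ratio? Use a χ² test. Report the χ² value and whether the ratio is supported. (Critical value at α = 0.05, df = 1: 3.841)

0.788; consistent

The 13:3 ratio has 16 parts, so with N = 1408 the expected counts are:
  malvidin-free: 1408 × 13/16 = 1144
  malvidin-pigmented: 1408 × 3/16 = 264
χ² = Σ (O − E)² / E
  malvidin-free: (1131 − 1144)² / 1144 = 0.1477
  malvidin-pigmented: (277 − 264)² / 264 = 0.6402
χ² = 0.1477 + 0.6402 = 0.7879 ≈ 0.788
Degrees of freedom = 2 − 1 = 1; critical value at α = 0.05 is 3.841.
Since 0.788 < 3.841, we fail to reject the null hypothesis — the data are consistent with the 13:3 ratio.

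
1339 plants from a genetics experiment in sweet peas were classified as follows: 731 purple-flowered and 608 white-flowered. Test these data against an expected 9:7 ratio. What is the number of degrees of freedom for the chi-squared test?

A goodness-of-fit test with 2 phenotype classes has df = 2 − 1 = 1.

1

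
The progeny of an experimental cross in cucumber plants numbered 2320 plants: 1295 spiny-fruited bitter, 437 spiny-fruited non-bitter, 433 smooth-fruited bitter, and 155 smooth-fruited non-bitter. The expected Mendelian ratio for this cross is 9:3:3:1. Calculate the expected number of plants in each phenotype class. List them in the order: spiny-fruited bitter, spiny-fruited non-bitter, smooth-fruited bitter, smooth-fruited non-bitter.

The 9:3:3:1 ratio has 16 parts, so with N = 2320 the expected counts are:
  spiny-fruited bitter: 2320 × 9/16 = 1305
  spiny-fruited non-bitter: 2320 × 3/16 = 435
  smooth-fruited bitter: 2320 × 3/16 = 435
  smooth-fruited non-bitter: 2320 × 1/16 = 145

1305, 435, 435, 145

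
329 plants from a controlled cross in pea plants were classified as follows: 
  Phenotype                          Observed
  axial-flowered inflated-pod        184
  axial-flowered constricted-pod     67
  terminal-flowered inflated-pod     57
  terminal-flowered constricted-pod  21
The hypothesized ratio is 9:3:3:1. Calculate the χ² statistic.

Under the 9:3:3:1 hypothesis (Σ ratio = 16, N = 329):
  axial-flowered inflated-pod: 329 × 9/16 = 185.0625
  axial-flowered constricted-pod: 329 × 3/16 = 61.6875
  terminal-flowered inflated-pod: 329 × 3/16 = 61.6875
  terminal-flowered constricted-pod: 329 × 1/16 = 20.5625
χ² = Σ (O − E)² / E
  axial-flowered inflated-pod: (184 − 185.0625)² / 185.0625 = 0.0061
  axial-flowered constricted-pod: (67 − 61.6875)² / 61.6875 = 0.4575
  terminal-flowered inflated-pod: (57 − 61.6875)² / 61.6875 = 0.3562
  terminal-flowered constricted-pod: (21 − 20.5625)² / 20.5625 = 0.0093
χ² = 0.0061 + 0.4575 + 0.3562 + 0.0093 = 0.8291 ≈ 0.829

0.829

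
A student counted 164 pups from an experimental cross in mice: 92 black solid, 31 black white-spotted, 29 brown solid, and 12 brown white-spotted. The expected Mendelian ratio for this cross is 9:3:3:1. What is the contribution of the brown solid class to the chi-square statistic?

Expected counts for N = 164 under a 9:3:3:1 ratio (total parts = 16):
  black solid: 164 × 9/16 = 92.25
  black white-spotted: 164 × 3/16 = 30.75
  brown solid: 164 × 3/16 = 30.75
  brown white-spotted: 164 × 1/16 = 10.25
Contribution of brown solid: (29 − 30.75)² / 30.75 = 0.0996

0.100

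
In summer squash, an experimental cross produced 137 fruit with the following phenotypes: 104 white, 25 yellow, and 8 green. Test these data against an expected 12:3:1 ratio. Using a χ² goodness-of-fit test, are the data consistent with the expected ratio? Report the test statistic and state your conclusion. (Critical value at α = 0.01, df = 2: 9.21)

The 12:3:1 ratio has 16 parts, so with N = 137 the expected counts are:
  white: 137 × 12/16 = 102.75
  yellow: 137 × 3/16 = 25.6875
  green: 137 × 1/16 = 8.5625
χ² = Σ (O − E)² / E
  white: (104 − 102.75)² / 102.75 = 0.0152
  yellow: (25 − 25.6875)² / 25.6875 = 0.0184
  green: (8 − 8.5625)² / 8.5625 = 0.0370
χ² = 0.0152 + 0.0184 + 0.0370 = 0.0706 ≈ 0.071
Degrees of freedom = 3 − 1 = 2; critical value at α = 0.01 is 9.21.
Since 0.071 < 9.21, we fail to reject the null hypothesis — the data are consistent with the 12:3:1 ratio.

0.071; consistent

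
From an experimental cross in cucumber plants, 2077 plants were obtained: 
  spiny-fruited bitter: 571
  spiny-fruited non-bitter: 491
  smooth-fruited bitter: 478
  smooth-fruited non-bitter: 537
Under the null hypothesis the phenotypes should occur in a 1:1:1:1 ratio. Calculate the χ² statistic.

Under the 1:1:1:1 hypothesis (Σ ratio = 4, N = 2077):
  spiny-fruited bitter: 2077 × 1/4 = 519.25
  spiny-fruited non-bitter: 2077 × 1/4 = 519.25
  smooth-fruited bitter: 2077 × 1/4 = 519.25
  smooth-fruited non-bitter: 2077 × 1/4 = 519.25
χ² = Σ (O − E)² / E
  spiny-fruited bitter: (571 − 519.25)² / 519.25 = 5.1576
  spiny-fruited non-bitter: (491 − 519.25)² / 519.25 = 1.5370
  smooth-fruited bitter: (478 − 519.25)² / 519.25 = 3.2770
  smooth-fruited non-bitter: (537 − 519.25)² / 519.25 = 0.6068
χ² = 5.1576 + 1.5370 + 3.2770 + 0.6068 = 10.5784 ≈ 10.578

10.578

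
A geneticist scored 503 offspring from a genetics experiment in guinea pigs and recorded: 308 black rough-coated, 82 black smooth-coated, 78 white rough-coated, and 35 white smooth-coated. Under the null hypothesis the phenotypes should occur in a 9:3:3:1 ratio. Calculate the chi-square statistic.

7.053

The 9:3:3:1 ratio has 16 parts, so with N = 503 the expected counts are:
  black rough-coated: 503 × 9/16 = 282.9375
  black smooth-coated: 503 × 3/16 = 94.3125
  white rough-coated: 503 × 3/16 = 94.3125
  white smooth-coated: 503 × 1/16 = 31.4375
χ² = Σ (O − E)² / E
  black rough-coated: (308 − 282.9375)² / 282.9375 = 2.2200
  black smooth-coated: (82 − 94.3125)² / 94.3125 = 1.6074
  white rough-coated: (78 − 94.3125)² / 94.3125 = 2.8214
  white smooth-coated: (35 − 31.4375)² / 31.4375 = 0.4037
χ² = 2.2200 + 1.6074 + 2.8214 + 0.4037 = 7.0525 ≈ 7.053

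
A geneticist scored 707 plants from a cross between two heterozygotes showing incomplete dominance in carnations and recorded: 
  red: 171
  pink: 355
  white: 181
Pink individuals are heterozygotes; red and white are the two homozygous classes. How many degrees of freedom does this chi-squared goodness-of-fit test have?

With incomplete dominance, a heterozygote × heterozygote cross gives a 1:2:1 phenotypic ratio.
A goodness-of-fit test with 3 phenotype classes has df = 3 − 1 = 2.

2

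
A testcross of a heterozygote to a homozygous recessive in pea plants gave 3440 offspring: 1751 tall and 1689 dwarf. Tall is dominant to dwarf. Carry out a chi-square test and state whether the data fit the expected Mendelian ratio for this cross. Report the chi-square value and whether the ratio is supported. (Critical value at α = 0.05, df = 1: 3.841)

1.117; consistent

A testcross of a heterozygote (Aa × aa) gives a 1:1 phenotypic ratio.
Expected counts for N = 3440 under a 1:1 ratio (total parts = 2):
  tall: 3440 × 1/2 = 1720
  dwarf: 3440 × 1/2 = 1720
χ² = Σ (O − E)² / E
  tall: (1751 − 1720)² / 1720 = 0.5587
  dwarf: (1689 − 1720)² / 1720 = 0.5587
χ² = 0.5587 + 0.5587 = 1.1174 ≈ 1.117
Degrees of freedom = 2 − 1 = 1; critical value at α = 0.05 is 3.841.
Since 1.117 < 3.841, we fail to reject the null hypothesis — the data are consistent with the 1:1 ratio.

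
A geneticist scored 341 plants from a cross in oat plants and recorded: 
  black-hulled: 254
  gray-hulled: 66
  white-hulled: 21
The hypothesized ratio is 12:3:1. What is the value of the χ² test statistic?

0.083

Under the 12:3:1 hypothesis (Σ ratio = 16, N = 341):
  black-hulled: 341 × 12/16 = 255.75
  gray-hulled: 341 × 3/16 = 63.9375
  white-hulled: 341 × 1/16 = 21.3125
χ² = Σ (O − E)² / E
  black-hulled: (254 − 255.75)² / 255.75 = 0.0120
  gray-hulled: (66 − 63.9375)² / 63.9375 = 0.0665
  white-hulled: (21 − 21.3125)² / 21.3125 = 0.0046
χ² = 0.0120 + 0.0665 + 0.0046 = 0.0831 ≈ 0.083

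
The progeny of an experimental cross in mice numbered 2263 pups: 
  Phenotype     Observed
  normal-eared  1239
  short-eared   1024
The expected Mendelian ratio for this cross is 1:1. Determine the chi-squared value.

The 1:1 ratio has 2 parts, so with N = 2263 the expected counts are:
  normal-eared: 2263 × 1/2 = 1131.5
  short-eared: 2263 × 1/2 = 1131.5
χ² = Σ (O − E)² / E
  normal-eared: (1239 − 1131.5)² / 1131.5 = 10.2132
  short-eared: (1024 − 1131.5)² / 1131.5 = 10.2132
χ² = 10.2132 + 10.2132 = 20.4264 ≈ 20.426

20.426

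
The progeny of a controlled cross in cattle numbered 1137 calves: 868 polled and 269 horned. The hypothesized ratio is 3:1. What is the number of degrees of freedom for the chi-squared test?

1

A goodness-of-fit test with 2 phenotype classes has df = 2 − 1 = 1.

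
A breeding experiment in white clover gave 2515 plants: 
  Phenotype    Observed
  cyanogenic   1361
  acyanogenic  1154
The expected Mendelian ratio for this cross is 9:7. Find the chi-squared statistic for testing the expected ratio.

4.657

Under the 9:7 hypothesis (Σ ratio = 16, N = 2515):
  cyanogenic: 2515 × 9/16 = 1414.6875
  acyanogenic: 2515 × 7/16 = 1100.3125
χ² = Σ (O − E)² / E
  cyanogenic: (1361 − 1414.6875)² / 1414.6875 = 2.0374
  acyanogenic: (1154 − 1100.3125)² / 1100.3125 = 2.6196
χ² = 2.0374 + 2.6196 = 4.657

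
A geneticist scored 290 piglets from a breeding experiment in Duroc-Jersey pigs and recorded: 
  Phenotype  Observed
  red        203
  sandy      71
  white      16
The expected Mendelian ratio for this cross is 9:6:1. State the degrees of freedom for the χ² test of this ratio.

A goodness-of-fit test with 3 phenotype classes has df = 3 − 1 = 2.

2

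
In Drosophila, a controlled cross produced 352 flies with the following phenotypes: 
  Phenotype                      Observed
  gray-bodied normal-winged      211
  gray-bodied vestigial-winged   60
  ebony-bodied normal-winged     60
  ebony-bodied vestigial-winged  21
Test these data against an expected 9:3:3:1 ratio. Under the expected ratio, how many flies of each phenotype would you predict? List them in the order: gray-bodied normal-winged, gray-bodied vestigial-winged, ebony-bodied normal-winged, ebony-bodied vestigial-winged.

198, 66, 66, 22

Expected counts for N = 352 under a 9:3:3:1 ratio (total parts = 16):
  gray-bodied normal-winged: 352 × 9/16 = 198
  gray-bodied vestigial-winged: 352 × 3/16 = 66
  ebony-bodied normal-winged: 352 × 3/16 = 66
  ebony-bodied vestigial-winged: 352 × 1/16 = 22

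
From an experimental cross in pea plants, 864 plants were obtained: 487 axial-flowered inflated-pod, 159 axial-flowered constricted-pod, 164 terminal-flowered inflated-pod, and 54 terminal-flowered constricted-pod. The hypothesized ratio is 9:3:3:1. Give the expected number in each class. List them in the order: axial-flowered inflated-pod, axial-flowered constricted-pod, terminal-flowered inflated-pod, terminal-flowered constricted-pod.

Expected counts for N = 864 under a 9:3:3:1 ratio (total parts = 16):
  axial-flowered inflated-pod: 864 × 9/16 = 486
  axial-flowered constricted-pod: 864 × 3/16 = 162
  terminal-flowered inflated-pod: 864 × 3/16 = 162
  terminal-flowered constricted-pod: 864 × 1/16 = 54

486, 162, 162, 54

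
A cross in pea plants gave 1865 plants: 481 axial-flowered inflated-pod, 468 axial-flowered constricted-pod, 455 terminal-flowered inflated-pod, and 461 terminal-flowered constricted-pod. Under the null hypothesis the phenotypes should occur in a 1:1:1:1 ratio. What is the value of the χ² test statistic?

Under the 1:1:1:1 hypothesis (Σ ratio = 4, N = 1865):
  axial-flowered inflated-pod: 1865 × 1/4 = 466.25
  axial-flowered constricted-pod: 1865 × 1/4 = 466.25
  terminal-flowered inflated-pod: 1865 × 1/4 = 466.25
  terminal-flowered constricted-pod: 1865 × 1/4 = 466.25
χ² = Σ (O − E)² / E
  axial-flowered inflated-pod: (481 − 466.25)² / 466.25 = 0.4666
  axial-flowered constricted-pod: (468 − 466.25)² / 466.25 = 0.0066
  terminal-flowered inflated-pod: (455 − 466.25)² / 466.25 = 0.2714
  terminal-flowered constricted-pod: (461 − 466.25)² / 466.25 = 0.0591
χ² = 0.4666 + 0.0066 + 0.2714 + 0.0591 = 0.8037 ≈ 0.804

0.804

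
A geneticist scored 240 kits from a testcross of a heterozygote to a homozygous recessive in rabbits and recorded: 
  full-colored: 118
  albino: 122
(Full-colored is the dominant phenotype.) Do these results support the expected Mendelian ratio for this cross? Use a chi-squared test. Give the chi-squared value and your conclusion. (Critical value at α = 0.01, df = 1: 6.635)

A testcross of a heterozygote (Aa × aa) gives a 1:1 phenotypic ratio.
Expected counts for N = 240 under a 1:1 ratio (total parts = 2):
  full-colored: 240 × 1/2 = 120
  albino: 240 × 1/2 = 120
χ² = Σ (O − E)² / E
  full-colored: (118 − 120)² / 120 = 0.0333
  albino: (122 − 120)² / 120 = 0.0333
χ² = 0.0333 + 0.0333 = 0.0666 ≈ 0.067
Degrees of freedom = 2 − 1 = 1; critical value at α = 0.01 is 6.635.
Since 0.067 < 6.635, we fail to reject the null hypothesis — the data are consistent with the 1:1 ratio.

0.067; consistent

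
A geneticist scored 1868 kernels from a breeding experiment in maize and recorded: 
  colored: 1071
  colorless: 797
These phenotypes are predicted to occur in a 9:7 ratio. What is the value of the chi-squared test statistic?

0.892

Total ratio parts = 16. Expected numbers out of 1868:
  colored: 1868 × 9/16 = 1050.75
  colorless: 1868 × 7/16 = 817.25
χ² = Σ (O − E)² / E
  colored: (1071 − 1050.75)² / 1050.75 = 0.3903
  colorless: (797 − 817.25)² / 817.25 = 0.5018
χ² = 0.3903 + 0.5018 = 0.8921 ≈ 0.892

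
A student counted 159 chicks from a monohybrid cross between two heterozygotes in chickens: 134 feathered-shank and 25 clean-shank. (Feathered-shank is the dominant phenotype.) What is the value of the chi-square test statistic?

For a monohybrid cross between heterozygotes with complete dominance, the expected phenotypic ratio is 3:1.
Expected counts for N = 159 under a 3:1 ratio (total parts = 4):
  feathered-shank: 159 × 3/4 = 119.25
  clean-shank: 159 × 1/4 = 39.75
χ² = Σ (O − E)² / E
  feathered-shank: (134 − 119.25)² / 119.25 = 1.8244
  clean-shank: (25 − 39.75)² / 39.75 = 5.4733
χ² = 1.8244 + 5.4733 = 7.2977 ≈ 7.298

7.298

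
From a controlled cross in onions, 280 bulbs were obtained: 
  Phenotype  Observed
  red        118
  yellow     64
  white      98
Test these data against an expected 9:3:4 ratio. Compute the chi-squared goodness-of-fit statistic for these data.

Total ratio parts = 16. Expected numbers out of 280:
  red: 280 × 9/16 = 157.5
  yellow: 280 × 3/16 = 52.5
  white: 280 × 4/16 = 70
χ² = Σ (O − E)² / E
  red: (118 − 157.5)² / 157.5 = 9.9063
  yellow: (64 − 52.5)² / 52.5 = 2.5190
  white: (98 − 70)² / 70 = 11.2000
χ² = 9.9063 + 2.5190 + 11.2000 = 23.6253 ≈ 23.625

23.625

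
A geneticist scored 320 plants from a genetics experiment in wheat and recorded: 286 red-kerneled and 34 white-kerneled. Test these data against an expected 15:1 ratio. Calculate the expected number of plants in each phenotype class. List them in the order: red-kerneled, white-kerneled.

Under the 15:1 hypothesis (Σ ratio = 16, N = 320):
  red-kerneled: 320 × 15/16 = 300
  white-kerneled: 320 × 1/16 = 20

300, 20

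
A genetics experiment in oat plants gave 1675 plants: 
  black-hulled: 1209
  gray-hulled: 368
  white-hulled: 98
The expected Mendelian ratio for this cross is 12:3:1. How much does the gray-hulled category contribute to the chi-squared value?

9.263

Expected counts for N = 1675 under a 12:3:1 ratio (total parts = 16):
  black-hulled: 1675 × 12/16 = 1256.25
  gray-hulled: 1675 × 3/16 = 314.0625
  white-hulled: 1675 × 1/16 = 104.6875
Contribution of gray-hulled: (368 − 314.0625)² / 314.0625 = 9.2633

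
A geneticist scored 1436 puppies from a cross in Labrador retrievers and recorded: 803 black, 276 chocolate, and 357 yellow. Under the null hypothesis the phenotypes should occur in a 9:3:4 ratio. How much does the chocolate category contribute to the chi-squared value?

Total ratio parts = 16. Expected numbers out of 1436:
  black: 1436 × 9/16 = 807.75
  chocolate: 1436 × 3/16 = 269.25
  yellow: 1436 × 4/16 = 359
Contribution of chocolate: (276 − 269.25)² / 269.25 = 0.1692

0.169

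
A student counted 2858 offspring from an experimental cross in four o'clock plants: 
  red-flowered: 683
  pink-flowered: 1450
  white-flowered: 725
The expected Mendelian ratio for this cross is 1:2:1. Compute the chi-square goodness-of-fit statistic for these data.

1.852

Under the 1:2:1 hypothesis (Σ ratio = 4, N = 2858):
  red-flowered: 2858 × 1/4 = 714.5
  pink-flowered: 2858 × 2/4 = 1429
  white-flowered: 2858 × 1/4 = 714.5
χ² = Σ (O − E)² / E
  red-flowered: (683 − 714.5)² / 714.5 = 1.3887
  pink-flowered: (1450 − 1429)² / 1429 = 0.3086
  white-flowered: (725 − 714.5)² / 714.5 = 0.1543
χ² = 1.3887 + 0.3086 + 0.1543 = 1.8516 ≈ 1.852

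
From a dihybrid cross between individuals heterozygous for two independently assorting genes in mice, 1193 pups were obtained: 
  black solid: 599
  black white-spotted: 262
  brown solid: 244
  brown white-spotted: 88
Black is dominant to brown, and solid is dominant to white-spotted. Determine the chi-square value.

18.567

A dihybrid F₂ with independent assortment and complete dominance at both loci gives a 9:3:3:1 phenotypic ratio.
Under the 9:3:3:1 hypothesis (Σ ratio = 16, N = 1193):
  black solid: 1193 × 9/16 = 671.0625
  black white-spotted: 1193 × 3/16 = 223.6875
  brown solid: 1193 × 3/16 = 223.6875
  brown white-spotted: 1193 × 1/16 = 74.5625
χ² = Σ (O − E)² / E
  black solid: (599 − 671.0625)² / 671.0625 = 7.7385
  black white-spotted: (262 − 223.6875)² / 223.6875 = 6.5620
  brown solid: (244 − 223.6875)² / 223.6875 = 1.8445
  brown white-spotted: (88 − 74.5625)² / 74.5625 = 2.4217
χ² = 7.7385 + 6.5620 + 1.8445 + 2.4217 = 18.5667 ≈ 18.567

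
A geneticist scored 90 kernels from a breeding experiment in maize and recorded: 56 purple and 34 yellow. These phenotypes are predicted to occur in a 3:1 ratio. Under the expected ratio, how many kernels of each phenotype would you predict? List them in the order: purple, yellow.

Under the 3:1 hypothesis (Σ ratio = 4, N = 90):
  purple: 90 × 3/4 = 67.5
  yellow: 90 × 1/4 = 22.5

67.5, 22.5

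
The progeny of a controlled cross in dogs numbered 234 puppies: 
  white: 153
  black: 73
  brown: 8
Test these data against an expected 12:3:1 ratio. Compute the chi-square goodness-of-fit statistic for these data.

Total ratio parts = 16. Expected numbers out of 234:
  white: 234 × 12/16 = 175.5
  black: 234 × 3/16 = 43.875
  brown: 234 × 1/16 = 14.625
χ² = Σ (O − E)² / E
  white: (153 − 175.5)² / 175.5 = 2.8846
  black: (73 − 43.875)² / 43.875 = 19.3337
  brown: (8 − 14.625)² / 14.625 = 3.0011
χ² = 2.8846 + 19.3337 + 3.0011 = 25.2194 ≈ 25.219

25.219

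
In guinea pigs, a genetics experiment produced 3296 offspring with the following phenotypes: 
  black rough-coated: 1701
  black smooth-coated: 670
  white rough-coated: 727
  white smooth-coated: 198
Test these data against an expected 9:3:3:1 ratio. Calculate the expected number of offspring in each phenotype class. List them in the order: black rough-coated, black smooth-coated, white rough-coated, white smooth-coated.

Under the 9:3:3:1 hypothesis (Σ ratio = 16, N = 3296):
  black rough-coated: 3296 × 9/16 = 1854
  black smooth-coated: 3296 × 3/16 = 618
  white rough-coated: 3296 × 3/16 = 618
  white smooth-coated: 3296 × 1/16 = 206

1854, 618, 618, 206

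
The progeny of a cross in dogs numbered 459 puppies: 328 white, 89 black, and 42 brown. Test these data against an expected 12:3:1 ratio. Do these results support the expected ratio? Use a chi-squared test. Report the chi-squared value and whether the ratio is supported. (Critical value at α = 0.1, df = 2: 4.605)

Expected counts for N = 459 under a 12:3:1 ratio (total parts = 16):
  white: 459 × 12/16 = 344.25
  black: 459 × 3/16 = 86.0625
  brown: 459 × 1/16 = 28.6875
χ² = Σ (O − E)² / E
  white: (328 − 344.25)² / 344.25 = 0.7671
  black: (89 − 86.0625)² / 86.0625 = 0.1003
  brown: (42 − 28.6875)² / 28.6875 = 6.1777
χ² = 0.7671 + 0.1003 + 6.1777 = 7.0451 ≈ 7.045
Degrees of freedom = 3 − 1 = 2; critical value at α = 0.1 is 4.605.
Since 7.045 > 4.605, we reject the null hypothesis — the data do not fit the 12:3:1 ratio.

7.045; not consistent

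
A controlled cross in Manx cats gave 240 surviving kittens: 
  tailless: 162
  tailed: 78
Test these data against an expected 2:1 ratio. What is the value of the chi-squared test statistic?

0.075

Expected counts for N = 240 under a 2:1 ratio (total parts = 3):
  tailless: 240 × 2/3 = 160
  tailed: 240 × 1/3 = 80
χ² = Σ (O − E)² / E
  tailless: (162 − 160)² / 160 = 0.0250
  tailed: (78 − 80)² / 80 = 0.0500
χ² = 0.0250 + 0.0500 = 0.075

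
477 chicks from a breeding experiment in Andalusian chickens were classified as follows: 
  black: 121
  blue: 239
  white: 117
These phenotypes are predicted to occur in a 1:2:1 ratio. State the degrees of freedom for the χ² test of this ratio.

2

A goodness-of-fit test with 3 phenotype classes has df = 3 − 1 = 2.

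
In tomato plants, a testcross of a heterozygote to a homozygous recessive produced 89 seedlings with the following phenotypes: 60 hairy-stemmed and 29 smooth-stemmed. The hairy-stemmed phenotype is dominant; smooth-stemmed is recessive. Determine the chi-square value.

10.798

A testcross of a heterozygote (Aa × aa) gives a 1:1 phenotypic ratio.
Under the 1:1 hypothesis (Σ ratio = 2, N = 89):
  hairy-stemmed: 89 × 1/2 = 44.5
  smooth-stemmed: 89 × 1/2 = 44.5
χ² = Σ (O − E)² / E
  hairy-stemmed: (60 − 44.5)² / 44.5 = 5.3989
  smooth-stemmed: (29 − 44.5)² / 44.5 = 5.3989
χ² = 5.3989 + 5.3989 = 10.7978 ≈ 10.798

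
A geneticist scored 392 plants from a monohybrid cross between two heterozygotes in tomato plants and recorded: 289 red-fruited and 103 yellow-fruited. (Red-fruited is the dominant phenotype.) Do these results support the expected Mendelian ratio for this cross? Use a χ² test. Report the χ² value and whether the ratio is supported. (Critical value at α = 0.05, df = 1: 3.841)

For a monohybrid cross between heterozygotes with complete dominance, the expected phenotypic ratio is 3:1.
Under the 3:1 hypothesis (Σ ratio = 4, N = 392):
  red-fruited: 392 × 3/4 = 294
  yellow-fruited: 392 × 1/4 = 98
χ² = Σ (O − E)² / E
  red-fruited: (289 − 294)² / 294 = 0.0850
  yellow-fruited: (103 − 98)² / 98 = 0.2551
χ² = 0.0850 + 0.2551 = 0.3401 ≈ 0.340
Degrees of freedom = 2 − 1 = 1; critical value at α = 0.05 is 3.841.
Since 0.340 < 3.841, we fail to reject the null hypothesis — the data are consistent with the 3:1 ratio.

0.340; consistent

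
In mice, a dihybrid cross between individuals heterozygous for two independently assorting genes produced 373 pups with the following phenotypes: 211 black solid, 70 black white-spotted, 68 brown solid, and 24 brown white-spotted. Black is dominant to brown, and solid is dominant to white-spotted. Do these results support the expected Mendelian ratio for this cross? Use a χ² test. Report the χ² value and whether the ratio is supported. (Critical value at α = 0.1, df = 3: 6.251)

A dihybrid F₂ with independent assortment and complete dominance at both loci gives a 9:3:3:1 phenotypic ratio.
Under the 9:3:3:1 hypothesis (Σ ratio = 16, N = 373):
  black solid: 373 × 9/16 = 209.8125
  black white-spotted: 373 × 3/16 = 69.9375
  brown solid: 373 × 3/16 = 69.9375
  brown white-spotted: 373 × 1/16 = 23.3125
χ² = Σ (O − E)² / E
  black solid: (211 − 209.8125)² / 209.8125 = 0.0067
  black white-spotted: (70 − 69.9375)² / 69.9375 = 0.0001
  brown solid: (68 − 69.9375)² / 69.9375 = 0.0537
  brown white-spotted: (24 − 23.3125)² / 23.3125 = 0.0203
χ² = 0.0067 + 0.0001 + 0.0537 + 0.0203 = 0.0808 ≈ 0.081
Degrees of freedom = 4 − 1 = 3; critical value at α = 0.1 is 6.251.
Since 0.081 < 6.251, we fail to reject the null hypothesis — the data are consistent with the 9:3:3:1 ratio.

0.081; consistent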